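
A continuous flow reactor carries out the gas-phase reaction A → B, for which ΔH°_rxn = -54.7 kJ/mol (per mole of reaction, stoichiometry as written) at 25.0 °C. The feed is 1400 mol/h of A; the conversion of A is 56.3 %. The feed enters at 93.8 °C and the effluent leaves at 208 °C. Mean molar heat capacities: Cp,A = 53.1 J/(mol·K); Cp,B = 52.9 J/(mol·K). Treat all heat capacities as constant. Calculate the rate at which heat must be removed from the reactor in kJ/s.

Extent of reaction ξ = 0.563 × 1400 = 788.2 mol/h
Reaction term: ξ·ΔH°_rxn = 788.2 × -54.7 = -43115 kJ/h
Sensible, feed 93.8→25 °C: -5114.6 kJ/h
Outlet flows (mol/h): A 611.8, B 788.2
Sensible, products 25→208 °C: 13575 kJ/h
Q = ΔH = -34654 kJ/h = -9.626 kW
Heat removed = 9.626 kJ/s

Q_out = 9.63 kJ/s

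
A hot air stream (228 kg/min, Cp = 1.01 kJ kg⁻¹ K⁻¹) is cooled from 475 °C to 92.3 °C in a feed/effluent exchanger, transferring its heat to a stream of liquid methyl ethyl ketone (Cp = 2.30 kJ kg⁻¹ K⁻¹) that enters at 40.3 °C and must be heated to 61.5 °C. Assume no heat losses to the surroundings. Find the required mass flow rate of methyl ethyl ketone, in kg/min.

ṁ_c = 1810 kg/min

Heat released by hot stream: Q = 228 × 1.01 × (475 − 92.3) = 88128 kJ/min
Energy balance on cold side (adiabatic exchanger): Q = ṁ_c·Cp_c·(T_c,out − T_c,in)
ṁ_c = 88128 / [2.30 × (61.5 − 40.3)] = 1807.4 kg/min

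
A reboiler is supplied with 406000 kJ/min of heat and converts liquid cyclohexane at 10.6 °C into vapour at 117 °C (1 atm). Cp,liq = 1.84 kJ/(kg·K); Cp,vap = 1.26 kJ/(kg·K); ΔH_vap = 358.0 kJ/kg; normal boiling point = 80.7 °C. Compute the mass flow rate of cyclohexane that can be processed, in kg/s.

Δh = 1.84×(80.7−10.6) + 358.0 + 1.26×(117−80.7) = 532.72 kJ/kg
Q = 406000 kJ/min = 6766.7 kJ/s = 6766.7 kJ/s
ṁ = Q/Δh = 6766.7 / 532.72 = 12.702 kg/s

ṁ = 12.7 kg/s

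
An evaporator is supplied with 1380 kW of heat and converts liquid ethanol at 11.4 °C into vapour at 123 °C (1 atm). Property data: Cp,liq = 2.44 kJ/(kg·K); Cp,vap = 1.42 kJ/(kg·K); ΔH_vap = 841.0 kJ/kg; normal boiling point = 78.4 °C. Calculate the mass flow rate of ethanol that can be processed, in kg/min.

ṁ = 77.5 kg/min

Δh = 2.44×(78.4−11.4) + 841.0 + 1.42×(123−78.4) = 1067.8 kJ/kg
Q = 1380 kW = 1380 kJ/s = 82800 kJ/min
ṁ = Q/Δh = 82800 / 1067.8 = 77.542 kg/min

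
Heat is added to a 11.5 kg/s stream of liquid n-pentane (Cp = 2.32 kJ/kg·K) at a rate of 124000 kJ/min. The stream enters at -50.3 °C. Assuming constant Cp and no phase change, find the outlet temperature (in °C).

T_out = 27.2 °C

Q = 124000 kJ/min = 2066.7 kJ/s
ΔT = Q/(ṁ·Cp) = 2066.7/(11.5×2.32) = 77.461 K
T_out = -50.3 + 77.461 = 27.161 °C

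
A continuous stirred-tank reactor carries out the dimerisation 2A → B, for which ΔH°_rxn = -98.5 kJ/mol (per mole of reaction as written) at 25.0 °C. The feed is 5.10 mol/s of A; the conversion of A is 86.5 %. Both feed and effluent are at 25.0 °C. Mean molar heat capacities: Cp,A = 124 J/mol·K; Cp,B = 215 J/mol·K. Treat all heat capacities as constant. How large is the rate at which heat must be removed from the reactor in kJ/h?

Extent of reaction ξ = 0.865 × 5.10 / 2 = 2.2057 mol/s
Reaction term: ξ·ΔH°_rxn = 2.2057 × -98.5 = -217.27 kJ/s
Q = ΔH = -217.27 kJ/s = -217.27 kW
Heat removed = 782160 kJ/h

Q_out = 782000 kJ/h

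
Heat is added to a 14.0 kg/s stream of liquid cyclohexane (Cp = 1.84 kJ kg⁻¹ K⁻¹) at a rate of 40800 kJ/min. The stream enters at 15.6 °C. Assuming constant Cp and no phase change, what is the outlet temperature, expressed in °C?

Q = 40800 kJ/min = 680 kJ/s
ΔT = Q/(ṁ·Cp) = 680/(14.0×1.84) = 26.398 K
T_out = 15.6 + 26.398 = 41.998 °C

T_out = 42.0 °C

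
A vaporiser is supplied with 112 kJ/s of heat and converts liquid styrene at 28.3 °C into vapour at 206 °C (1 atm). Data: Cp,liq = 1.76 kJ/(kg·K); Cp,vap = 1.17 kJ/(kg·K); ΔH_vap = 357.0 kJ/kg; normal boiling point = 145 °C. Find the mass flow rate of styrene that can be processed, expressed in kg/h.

ṁ = 636 kg/h

Δh = 1.76×(145−28.3) + 357.0 + 1.17×(206−145) = 633.76 kJ/kg
Q = 112 kJ/s = 112 kJ/s = 403200 kJ/h
ṁ = Q/Δh = 403200 / 633.76 = 636.2 kg/h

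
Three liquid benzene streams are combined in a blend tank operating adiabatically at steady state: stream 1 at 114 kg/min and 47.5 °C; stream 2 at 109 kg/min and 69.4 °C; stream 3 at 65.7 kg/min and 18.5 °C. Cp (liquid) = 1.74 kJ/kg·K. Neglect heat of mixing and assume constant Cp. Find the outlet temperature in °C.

Energy balance with Q = 0: Σ ṁᵢCp,ᵢ(T_out − Tᵢ) = 0
Σ ṁᵢCp,ᵢTᵢ = 114×1.74×47.5 + 109×1.74×69.4 + 65.7×1.74×18.5 = 24699
Σ ṁᵢCp,ᵢ = 114×1.74 + 109×1.74 + 65.7×1.74 = 502.34
T_out = 24699 / 502.34 = 49.169 °C

T_out = 49.2 °C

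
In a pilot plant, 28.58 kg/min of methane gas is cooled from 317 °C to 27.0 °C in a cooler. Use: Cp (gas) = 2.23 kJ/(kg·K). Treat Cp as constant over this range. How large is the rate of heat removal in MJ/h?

Q = ṁ·Cp·ΔT = 28.58 × 2.23 × (27.0 − 317) = -18483 kJ/min
Converting: 18483 / 60 s = 308.04 kW
Cooling duty = 1109 MJ/h

Q_c = 1110 MJ/h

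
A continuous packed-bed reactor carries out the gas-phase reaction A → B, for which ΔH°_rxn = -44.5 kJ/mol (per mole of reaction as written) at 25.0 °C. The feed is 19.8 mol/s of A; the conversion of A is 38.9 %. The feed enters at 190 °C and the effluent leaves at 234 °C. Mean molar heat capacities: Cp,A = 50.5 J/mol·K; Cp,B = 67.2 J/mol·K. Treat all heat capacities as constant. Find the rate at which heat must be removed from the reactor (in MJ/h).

Q_out = 979 MJ/h

Extent of reaction ξ = 0.389 × 19.8 = 7.7022 mol/s
Reaction term: ξ·ΔH°_rxn = 7.7022 × -44.5 = -342.75 kJ/s
Sensible, feed 190→25 °C: -164.98 kJ/s
Outlet flows (mol/s): A 12.098, B 7.7022
Sensible, products 25→234 °C: 235.86 kJ/s
Q = ΔH = -271.87 kJ/s = -271.87 kW
Heat removed = 978.73 MJ/h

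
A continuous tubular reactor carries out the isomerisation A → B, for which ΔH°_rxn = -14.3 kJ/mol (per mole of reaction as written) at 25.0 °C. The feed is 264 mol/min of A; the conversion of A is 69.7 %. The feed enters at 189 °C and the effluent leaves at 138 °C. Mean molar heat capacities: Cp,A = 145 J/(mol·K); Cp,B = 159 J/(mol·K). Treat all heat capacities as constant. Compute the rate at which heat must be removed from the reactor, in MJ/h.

Extent of reaction ξ = 0.697 × 264 = 184.01 mol/min
Reaction term: ξ·ΔH°_rxn = 184.01 × -14.3 = -2631.3 kJ/min
Sensible, feed 189→25 °C: -6277.9 kJ/min
Outlet flows (mol/min): A 79.992, B 184.01
Sensible, products 25→138 °C: 4616.7 kJ/min
Q = ΔH = -4292.5 kJ/min = -71.542 kW
Heat removed = 257.55 MJ/h

Q_out = 258 MJ/h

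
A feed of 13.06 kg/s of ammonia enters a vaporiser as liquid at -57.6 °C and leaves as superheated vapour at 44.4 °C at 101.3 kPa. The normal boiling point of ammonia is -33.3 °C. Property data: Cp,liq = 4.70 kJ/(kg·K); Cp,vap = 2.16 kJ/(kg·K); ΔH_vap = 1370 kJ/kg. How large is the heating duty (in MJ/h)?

liquid -57.6→-33.3 °C: 114.21 kJ/kg
vaporisation at -33.3 °C: 1370 kJ/kg
vapour -33.3→44.4 °C: 167.83 kJ/kg
Δh = 114.21 + 1370 + 167.83 = 1652 kJ/kg
Q = ṁ·Δh = 13.06 kg/s × 1652 kJ/kg = 21576 kJ/s
|Q| = 21576 kW = 77672 MJ/h

Q = 77700 MJ/h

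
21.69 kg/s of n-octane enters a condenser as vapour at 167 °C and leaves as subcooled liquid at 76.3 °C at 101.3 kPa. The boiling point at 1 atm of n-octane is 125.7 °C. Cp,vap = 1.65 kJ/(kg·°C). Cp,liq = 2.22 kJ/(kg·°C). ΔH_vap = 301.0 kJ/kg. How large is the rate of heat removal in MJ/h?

Q_c = 37400 MJ/h

vapour 167→125.7 °C: -68.145 kJ/kg
condensation at 125.7 °C: -301 kJ/kg
liquid 125.7→76.3 °C: -109.67 kJ/kg
Δh = -68.145 + -301 + -109.67 = -478.81 kJ/kg
Q = ṁ·Δh = 21.69 kg/s × -478.81 kJ/kg = -10385 kJ/s
|Q| = 10385 kW = 37388 MJ/h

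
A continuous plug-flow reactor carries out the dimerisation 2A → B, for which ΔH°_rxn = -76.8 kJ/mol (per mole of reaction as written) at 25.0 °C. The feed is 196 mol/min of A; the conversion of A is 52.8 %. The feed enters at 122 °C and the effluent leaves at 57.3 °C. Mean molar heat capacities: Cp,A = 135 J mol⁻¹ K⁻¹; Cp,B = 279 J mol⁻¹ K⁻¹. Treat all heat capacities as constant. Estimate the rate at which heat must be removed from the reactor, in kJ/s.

Q_out = 94.5 kJ/s

Extent of reaction ξ = 0.528 × 196 / 2 = 51.744 mol/min
Reaction term: ξ·ΔH°_rxn = 51.744 × -76.8 = -3973.9 kJ/min
Sensible, feed 122→25 °C: -2566.6 kJ/min
Outlet flows (mol/min): A 92.512, B 51.744
Sensible, products 25→57.3 °C: 869.7 kJ/min
Q = ΔH = -5670.9 kJ/min = -94.514 kW
Heat removed = 94.514 kJ/s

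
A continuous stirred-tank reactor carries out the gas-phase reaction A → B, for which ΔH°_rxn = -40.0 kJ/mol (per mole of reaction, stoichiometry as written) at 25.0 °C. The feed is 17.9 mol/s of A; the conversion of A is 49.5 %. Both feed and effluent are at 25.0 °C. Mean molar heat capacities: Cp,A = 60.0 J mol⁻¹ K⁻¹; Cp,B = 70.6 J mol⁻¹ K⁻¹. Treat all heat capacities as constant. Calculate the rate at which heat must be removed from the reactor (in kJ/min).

Extent of reaction ξ = 0.495 × 17.9 = 8.8605 mol/s
Reaction term: ξ·ΔH°_rxn = 8.8605 × -40.0 = -354.42 kJ/s
Q = ΔH = -354.42 kJ/s = -354.42 kW
Heat removed = 21265 kJ/min

Q_out = 21300 kJ/min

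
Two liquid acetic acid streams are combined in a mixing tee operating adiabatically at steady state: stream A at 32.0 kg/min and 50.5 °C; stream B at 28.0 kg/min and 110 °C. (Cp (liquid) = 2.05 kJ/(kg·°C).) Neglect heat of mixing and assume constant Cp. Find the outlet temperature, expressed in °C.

No heat crosses the boundary, so H_out = H_in.
T_out = Σ ṁᵢCp,ᵢTᵢ / Σ ṁᵢCp,ᵢ
      = 9626.8 / 123 = 78.267 °C

T_out = 78.3 °C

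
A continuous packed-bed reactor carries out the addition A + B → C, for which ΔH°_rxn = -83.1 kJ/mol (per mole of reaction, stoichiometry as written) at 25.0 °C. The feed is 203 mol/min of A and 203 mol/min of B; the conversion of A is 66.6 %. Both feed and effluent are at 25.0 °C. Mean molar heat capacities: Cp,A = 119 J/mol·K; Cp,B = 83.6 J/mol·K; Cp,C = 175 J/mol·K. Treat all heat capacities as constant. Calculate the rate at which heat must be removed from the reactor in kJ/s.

Extent of reaction ξ = 0.666 × 203 = 135.2 mol/min
Reaction term: ξ·ΔH°_rxn = 135.2 × -83.1 = -11235 kJ/min
Q = ΔH = -11235 kJ/min = -187.25 kW
Heat removed = 187.25 kJ/s

Q_out = 187 kJ/s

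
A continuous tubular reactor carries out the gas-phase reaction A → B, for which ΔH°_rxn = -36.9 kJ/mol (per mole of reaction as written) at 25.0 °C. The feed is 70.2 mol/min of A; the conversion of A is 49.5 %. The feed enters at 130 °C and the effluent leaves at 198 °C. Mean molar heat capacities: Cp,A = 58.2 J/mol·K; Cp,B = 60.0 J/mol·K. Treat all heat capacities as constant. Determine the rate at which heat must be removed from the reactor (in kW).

Extent of reaction ξ = 0.495 × 70.2 = 34.749 mol/min
Reaction term: ξ·ΔH°_rxn = 34.749 × -36.9 = -1282.2 kJ/min
Sensible, feed 130→25 °C: -428.99 kJ/min
Outlet flows (mol/min): A 35.451, B 34.749
Sensible, products 25→198 °C: 717.64 kJ/min
Q = ΔH = -993.59 kJ/min = -16.56 kW
Heat removed = 16.56 kW

Q_out = 16.6 kW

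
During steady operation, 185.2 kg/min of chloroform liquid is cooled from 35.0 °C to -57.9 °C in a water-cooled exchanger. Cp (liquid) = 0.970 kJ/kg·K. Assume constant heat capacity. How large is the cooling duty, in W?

Q = ṁ·Cp·ΔT = 185.2 × 0.970 × (-57.9 − 35.0) = -16689 kJ/min
Converting: 16689 / 60 s = 278.15 kW
Cooling duty = 278150 W

Q_c = 278000 W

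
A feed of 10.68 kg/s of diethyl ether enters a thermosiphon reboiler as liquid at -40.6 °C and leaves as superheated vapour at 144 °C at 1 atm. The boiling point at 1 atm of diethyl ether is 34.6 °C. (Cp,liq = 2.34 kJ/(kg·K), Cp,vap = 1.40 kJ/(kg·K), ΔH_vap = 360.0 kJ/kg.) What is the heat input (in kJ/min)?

liquid -40.6→34.6 °C: 175.97 kJ/kg
vaporisation at 34.6 °C: 360 kJ/kg
vapour 34.6→144 °C: 153.16 kJ/kg
Δh = 175.97 + 360 + 153.16 = 689.13 kJ/kg
Q = ṁ·Δh = 10.68 kg/s × 689.13 kJ/kg = 7359.9 kJ/s
|Q| = 7359.9 kW = 441590 kJ/min

Q = 442000 kJ/min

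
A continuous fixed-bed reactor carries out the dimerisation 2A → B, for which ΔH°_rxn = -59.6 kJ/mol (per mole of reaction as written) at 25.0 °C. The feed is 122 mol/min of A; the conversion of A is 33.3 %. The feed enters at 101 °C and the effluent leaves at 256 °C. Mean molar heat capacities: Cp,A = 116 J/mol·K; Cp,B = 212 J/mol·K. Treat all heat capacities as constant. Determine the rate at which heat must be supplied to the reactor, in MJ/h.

Extent of reaction ξ = 0.333 × 122 / 2 = 20.313 mol/min
Reaction term: ξ·ΔH°_rxn = 20.313 × -59.6 = -1210.7 kJ/min
Sensible, feed 101→25 °C: -1075.6 kJ/min
Outlet flows (mol/min): A 81.374, B 20.313
Sensible, products 25→256 °C: 3175.3 kJ/min
Q = ΔH = 889.06 kJ/min = 14.818 kW
Heat supplied = 53.344 MJ/h

Q_in = 53.3 MJ/h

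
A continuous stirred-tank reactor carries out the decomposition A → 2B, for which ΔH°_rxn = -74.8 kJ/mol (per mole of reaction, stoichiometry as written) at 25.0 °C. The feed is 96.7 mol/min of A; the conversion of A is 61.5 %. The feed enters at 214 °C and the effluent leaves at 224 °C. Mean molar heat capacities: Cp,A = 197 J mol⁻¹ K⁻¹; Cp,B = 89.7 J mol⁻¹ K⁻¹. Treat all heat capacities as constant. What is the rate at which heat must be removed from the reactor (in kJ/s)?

Q_out = 74.4 kJ/s

Extent of reaction ξ = 0.615 × 96.7 = 59.471 mol/min
Reaction term: ξ·ΔH°_rxn = 59.471 × -74.8 = -4448.4 kJ/min
Sensible, feed 214→25 °C: -3600.4 kJ/min
Outlet flows (mol/min): A 37.23, B 118.94
Sensible, products 25→224 °C: 3582.6 kJ/min
Q = ΔH = -4466.2 kJ/min = -74.436 kW
Heat removed = 74.436 kJ/s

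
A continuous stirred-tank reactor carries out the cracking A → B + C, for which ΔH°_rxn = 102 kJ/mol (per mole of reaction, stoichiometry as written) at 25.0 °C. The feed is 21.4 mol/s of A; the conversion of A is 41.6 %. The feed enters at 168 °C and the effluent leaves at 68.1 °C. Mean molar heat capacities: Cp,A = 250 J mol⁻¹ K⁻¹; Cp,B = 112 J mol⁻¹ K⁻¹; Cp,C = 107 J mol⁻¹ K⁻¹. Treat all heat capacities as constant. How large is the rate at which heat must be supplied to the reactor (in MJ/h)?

Extent of reaction ξ = 0.416 × 21.4 = 8.9024 mol/s
Reaction term: ξ·ΔH°_rxn = 8.9024 × 102 = 908.04 kJ/s
Sensible, feed 168→25 °C: -765.05 kJ/s
Outlet flows (mol/s): A 12.498, B 8.9024, C 8.9024
Sensible, products 25→68.1 °C: 218.69 kJ/s
Q = ΔH = 361.69 kJ/s = 361.69 kW
Heat supplied = 1302.1 MJ/h

Q_in = 1300 MJ/h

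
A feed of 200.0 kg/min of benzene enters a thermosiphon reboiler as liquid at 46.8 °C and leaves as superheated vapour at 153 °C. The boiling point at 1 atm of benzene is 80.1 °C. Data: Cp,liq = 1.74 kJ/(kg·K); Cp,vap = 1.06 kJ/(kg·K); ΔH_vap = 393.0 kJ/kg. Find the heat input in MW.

Q = 1.76 MW

liquid 46.8→80.1 °C: 57.942 kJ/kg
vaporisation at 80.1 °C: 393 kJ/kg
vapour 80.1→153 °C: 77.274 kJ/kg
Δh = 57.942 + 393 + 77.274 = 528.22 kJ/kg
Q = ṁ·Δh = 200.0 kg/min × 528.22 kJ/kg = 105640 kJ/min
|Q| = 1760.7 kW = 1.7607 MW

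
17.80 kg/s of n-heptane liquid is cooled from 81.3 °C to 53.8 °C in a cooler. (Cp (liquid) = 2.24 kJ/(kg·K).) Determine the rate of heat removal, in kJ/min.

Q = ṁ·Cp·ΔT = 17.80 × 2.24 × (53.8 − 81.3) = -1096.5 kJ/s
Cooling duty = 65789 kJ/min

Q_c = 65800 kJ/min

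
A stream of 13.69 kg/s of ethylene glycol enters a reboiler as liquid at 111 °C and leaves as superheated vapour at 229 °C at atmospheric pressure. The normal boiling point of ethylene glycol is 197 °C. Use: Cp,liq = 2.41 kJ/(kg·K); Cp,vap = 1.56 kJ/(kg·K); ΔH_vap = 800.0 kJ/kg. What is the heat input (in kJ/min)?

Q = 868000 kJ/min

liquid 111→197 °C: 207.26 kJ/kg
vaporisation at 197 °C: 800 kJ/kg
vapour 197→229 °C: 49.92 kJ/kg
Δh = 207.26 + 800 + 49.92 = 1057.2 kJ/kg
Q = ṁ·Δh = 13.69 kg/s × 1057.2 kJ/kg = 14473 kJ/s
|Q| = 14473 kW = 868370 kJ/min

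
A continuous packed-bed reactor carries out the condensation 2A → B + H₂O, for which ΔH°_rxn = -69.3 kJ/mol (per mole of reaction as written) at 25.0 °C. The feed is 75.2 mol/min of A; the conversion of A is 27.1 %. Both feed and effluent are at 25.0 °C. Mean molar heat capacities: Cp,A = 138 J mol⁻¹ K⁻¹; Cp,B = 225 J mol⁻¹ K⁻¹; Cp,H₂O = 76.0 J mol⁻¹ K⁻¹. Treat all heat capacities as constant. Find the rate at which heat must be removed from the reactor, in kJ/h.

Extent of reaction ξ = 0.271 × 75.2 / 2 = 10.19 mol/min
Reaction term: ξ·ΔH°_rxn = 10.19 × -69.3 = -706.14 kJ/min
Q = ΔH = -706.14 kJ/min = -11.769 kW
Heat removed = 42368 kJ/h

Q_out = 42400 kJ/h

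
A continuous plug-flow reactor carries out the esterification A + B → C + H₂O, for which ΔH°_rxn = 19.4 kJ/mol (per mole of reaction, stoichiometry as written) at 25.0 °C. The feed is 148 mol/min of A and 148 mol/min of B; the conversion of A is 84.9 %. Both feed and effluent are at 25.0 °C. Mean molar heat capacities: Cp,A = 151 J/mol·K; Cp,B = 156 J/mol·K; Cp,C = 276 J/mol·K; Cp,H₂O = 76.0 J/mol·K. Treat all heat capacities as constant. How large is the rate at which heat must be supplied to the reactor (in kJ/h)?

Extent of reaction ξ = 0.849 × 148 = 125.65 mol/min
Reaction term: ξ·ΔH°_rxn = 125.65 × 19.4 = 2437.6 kJ/min
Q = ΔH = 2437.6 kJ/min = 40.627 kW
Heat supplied = 146260 kJ/h

Q_in = 146000 kJ/h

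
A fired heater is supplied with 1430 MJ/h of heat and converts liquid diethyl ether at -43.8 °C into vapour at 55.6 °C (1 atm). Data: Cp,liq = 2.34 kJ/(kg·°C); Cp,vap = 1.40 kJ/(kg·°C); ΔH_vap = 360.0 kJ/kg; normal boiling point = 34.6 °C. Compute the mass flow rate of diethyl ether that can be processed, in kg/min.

Δh = 2.34×(34.6−-43.8) + 360.0 + 1.40×(55.6−34.6) = 572.86 kJ/kg
Q = 1430 MJ/h = 397.22 kJ/s = 23833 kJ/min
ṁ = Q/Δh = 23833 / 572.86 = 41.604 kg/min

ṁ = 41.6 kg/min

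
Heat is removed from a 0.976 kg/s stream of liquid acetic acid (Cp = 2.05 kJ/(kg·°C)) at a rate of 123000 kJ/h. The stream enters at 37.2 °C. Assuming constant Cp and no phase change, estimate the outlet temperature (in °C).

Q = 123000 kJ/h = 34.167 kJ/s
ΔT = Q/(ṁ·Cp) = 34.167/(0.976×2.05) = 17.077 K
T_out = 37.2 − 17.077 = 20.123 °C

T_out = 20.1 °C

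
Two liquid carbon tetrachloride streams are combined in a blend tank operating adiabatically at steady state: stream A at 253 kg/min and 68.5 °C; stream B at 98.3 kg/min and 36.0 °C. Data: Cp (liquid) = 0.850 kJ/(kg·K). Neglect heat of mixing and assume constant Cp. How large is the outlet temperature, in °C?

Energy balance with Q = 0: Σ ṁᵢCp,ᵢ(T_out − Tᵢ) = 0
Σ ṁᵢCp,ᵢTᵢ = 253×0.850×68.5 + 98.3×0.850×36.0 = 17739
Σ ṁᵢCp,ᵢ = 253×0.850 + 98.3×0.850 = 298.6
T_out = 17739 / 298.6 = 59.406 °C

T_out = 59.4 °C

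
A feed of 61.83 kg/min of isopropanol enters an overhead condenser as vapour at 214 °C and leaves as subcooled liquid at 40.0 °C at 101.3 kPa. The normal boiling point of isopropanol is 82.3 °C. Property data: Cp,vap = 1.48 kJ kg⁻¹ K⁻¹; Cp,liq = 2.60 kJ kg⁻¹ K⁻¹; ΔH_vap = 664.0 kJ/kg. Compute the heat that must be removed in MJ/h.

Q_c = 3590 MJ/h

vapour 214→82.3 °C: -194.92 kJ/kg
condensation at 82.3 °C: -664 kJ/kg
liquid 82.3→40.0 °C: -109.98 kJ/kg
Δh = -194.92 + -664 + -109.98 = -968.9 kJ/kg
Q = ṁ·Δh = 61.83 kg/min × -968.9 kJ/kg = -59907 kJ/min
|Q| = 998.45 kW = 3594.4 MJ/h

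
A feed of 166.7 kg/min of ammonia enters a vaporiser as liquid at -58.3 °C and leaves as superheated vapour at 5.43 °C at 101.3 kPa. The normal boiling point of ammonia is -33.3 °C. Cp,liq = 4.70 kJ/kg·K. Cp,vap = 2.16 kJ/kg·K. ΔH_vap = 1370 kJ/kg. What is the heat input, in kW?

liquid -58.3→-33.3 °C: 117.5 kJ/kg
vaporisation at -33.3 °C: 1370 kJ/kg
vapour -33.3→5.43 °C: 83.657 kJ/kg
Δh = 117.5 + 1370 + 83.657 = 1571.2 kJ/kg
Q = ṁ·Δh = 166.7 kg/min × 1571.2 kJ/kg = 261910 kJ/min
|Q| = 4365.2 kW

Q = 4370 kW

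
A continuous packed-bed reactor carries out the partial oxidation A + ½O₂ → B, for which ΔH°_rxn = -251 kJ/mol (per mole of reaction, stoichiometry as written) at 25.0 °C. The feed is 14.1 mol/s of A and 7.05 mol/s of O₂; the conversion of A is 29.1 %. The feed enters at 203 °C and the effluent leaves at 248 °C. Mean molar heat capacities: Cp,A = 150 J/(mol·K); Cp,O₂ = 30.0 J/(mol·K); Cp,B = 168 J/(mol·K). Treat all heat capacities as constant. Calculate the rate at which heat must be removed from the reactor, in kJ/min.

Q_out = 55300 kJ/min

Extent of reaction ξ = 0.291 × 14.1 = 4.1031 mol/s
Reaction term: ξ·ΔH°_rxn = 4.1031 × -251 = -1029.9 kJ/s
Sensible, feed 203→25 °C: -414.12 kJ/s
Outlet flows (mol/s): A 9.9969, O₂ 4.9985, B 4.1031
Sensible, products 25→248 °C: 521.55 kJ/s
Q = ΔH = -922.44 kJ/s = -922.44 kW
Heat removed = 55346 kJ/min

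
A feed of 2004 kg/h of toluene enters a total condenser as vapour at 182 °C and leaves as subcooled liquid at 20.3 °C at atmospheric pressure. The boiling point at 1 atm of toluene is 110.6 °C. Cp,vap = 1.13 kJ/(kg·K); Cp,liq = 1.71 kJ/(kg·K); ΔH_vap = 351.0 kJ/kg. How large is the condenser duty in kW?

Q_c = 326 kW

vapour 182→110.6 °C: -80.682 kJ/kg
condensation at 110.6 °C: -351 kJ/kg
liquid 110.6→20.3 °C: -154.41 kJ/kg
Δh = -80.682 + -351 + -154.41 = -586.1 kJ/kg
Q = ṁ·Δh = 2004 kg/h × -586.1 kJ/kg = -1.1745e+06 kJ/h
|Q| = 326.26 kW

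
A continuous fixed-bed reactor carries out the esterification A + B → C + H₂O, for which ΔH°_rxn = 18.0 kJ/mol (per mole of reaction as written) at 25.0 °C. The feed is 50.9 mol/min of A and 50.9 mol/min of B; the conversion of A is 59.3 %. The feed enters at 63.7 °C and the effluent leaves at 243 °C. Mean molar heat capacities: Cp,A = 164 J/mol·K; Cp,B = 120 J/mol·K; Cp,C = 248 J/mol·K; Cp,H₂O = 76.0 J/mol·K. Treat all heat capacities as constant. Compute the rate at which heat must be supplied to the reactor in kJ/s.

Q_in = 56.6 kJ/s

Extent of reaction ξ = 0.593 × 50.9 = 30.184 mol/min
Reaction term: ξ·ΔH°_rxn = 30.184 × 18.0 = 543.31 kJ/min
Sensible, feed 63.7→25 °C: -559.43 kJ/min
Outlet flows (mol/min): A 20.716, B 20.716, C 30.184, H₂O 30.184
Sensible, products 25→243 °C: 3414.5 kJ/min
Q = ΔH = 3398.4 kJ/min = 56.64 kW
Heat supplied = 56.64 kJ/s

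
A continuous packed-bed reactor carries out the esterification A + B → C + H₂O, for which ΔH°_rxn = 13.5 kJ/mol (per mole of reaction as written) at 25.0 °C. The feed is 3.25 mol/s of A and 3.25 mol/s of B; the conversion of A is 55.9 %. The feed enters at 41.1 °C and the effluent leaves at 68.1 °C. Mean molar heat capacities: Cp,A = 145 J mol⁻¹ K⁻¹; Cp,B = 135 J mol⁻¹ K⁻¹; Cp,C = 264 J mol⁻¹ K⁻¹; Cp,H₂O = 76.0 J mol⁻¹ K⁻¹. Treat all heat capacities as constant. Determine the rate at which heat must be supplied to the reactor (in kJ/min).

Q_in = 3230 kJ/min

Extent of reaction ξ = 0.559 × 3.25 = 1.8168 mol/s
Reaction term: ξ·ΔH°_rxn = 1.8168 × 13.5 = 24.526 kJ/s
Sensible, feed 41.1→25 °C: -14.651 kJ/s
Outlet flows (mol/s): A 1.4332, B 1.4332, C 1.8168, H₂O 1.8168
Sensible, products 25→68.1 °C: 43.919 kJ/s
Q = ΔH = 53.794 kJ/s = 53.794 kW
Heat supplied = 3227.7 kJ/min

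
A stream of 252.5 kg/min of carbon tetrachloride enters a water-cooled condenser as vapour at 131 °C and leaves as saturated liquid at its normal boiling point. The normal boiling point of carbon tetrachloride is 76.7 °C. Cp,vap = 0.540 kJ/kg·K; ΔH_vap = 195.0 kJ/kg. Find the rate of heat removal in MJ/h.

vapour 131→76.7 °C: -29.322 kJ/kg
condensation at 76.7 °C: -195 kJ/kg
Δh = -29.322 + -195 = -224.32 kJ/kg
Q = ṁ·Δh = 252.5 kg/min × -224.32 kJ/kg = -56641 kJ/min
|Q| = 944.02 kW = 3398.5 MJ/h

Q_c = 3400 MJ/h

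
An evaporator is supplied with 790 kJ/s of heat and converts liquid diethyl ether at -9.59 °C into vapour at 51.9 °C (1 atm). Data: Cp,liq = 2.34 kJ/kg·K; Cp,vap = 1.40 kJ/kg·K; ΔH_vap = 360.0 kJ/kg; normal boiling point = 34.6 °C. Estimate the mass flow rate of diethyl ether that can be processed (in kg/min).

ṁ = 97.2 kg/min

Δh = 2.34×(34.6−-9.59) + 360.0 + 1.40×(51.9−34.6) = 487.62 kJ/kg
Q = 790 kJ/s = 790 kJ/s = 47400 kJ/min
ṁ = Q/Δh = 47400 / 487.62 = 97.206 kg/min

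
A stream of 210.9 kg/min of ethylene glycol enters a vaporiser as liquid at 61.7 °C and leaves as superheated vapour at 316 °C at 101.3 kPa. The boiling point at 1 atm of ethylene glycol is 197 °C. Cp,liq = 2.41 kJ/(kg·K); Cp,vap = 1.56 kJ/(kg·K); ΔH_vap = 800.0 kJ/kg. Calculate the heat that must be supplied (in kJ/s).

Q = 4610 kJ/s

liquid 61.7→197 °C: 326.07 kJ/kg
vaporisation at 197 °C: 800 kJ/kg
vapour 197→316 °C: 185.64 kJ/kg
Δh = 326.07 + 800 + 185.64 = 1311.7 kJ/kg
Q = ṁ·Δh = 210.9 kg/min × 1311.7 kJ/kg = 276640 kJ/min
|Q| = 4610.7 kW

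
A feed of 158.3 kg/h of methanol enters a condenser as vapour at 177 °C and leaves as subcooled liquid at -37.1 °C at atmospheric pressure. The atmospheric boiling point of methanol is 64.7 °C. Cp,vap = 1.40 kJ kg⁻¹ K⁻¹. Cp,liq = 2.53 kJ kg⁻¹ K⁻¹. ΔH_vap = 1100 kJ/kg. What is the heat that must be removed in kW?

vapour 177→64.7 °C: -157.22 kJ/kg
condensation at 64.7 °C: -1100 kJ/kg
liquid 64.7→-37.1 °C: -257.55 kJ/kg
Δh = -157.22 + -1100 + -257.55 = -1514.8 kJ/kg
Q = ṁ·Δh = 158.3 kg/h × -1514.8 kJ/kg = -239790 kJ/h
|Q| = 66.608 kW

Q_c = 66.6 kW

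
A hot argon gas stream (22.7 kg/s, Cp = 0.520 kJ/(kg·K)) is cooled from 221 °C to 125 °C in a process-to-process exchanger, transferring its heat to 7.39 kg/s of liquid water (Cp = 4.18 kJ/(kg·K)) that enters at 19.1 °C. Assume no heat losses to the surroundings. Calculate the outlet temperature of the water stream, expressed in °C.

T_c,out = 55.8 °C

Heat released by hot stream: Q = 22.7 × 0.520 × (221 − 125) = 1133.2 kJ/s
Energy balance on cold side (adiabatic exchanger): Q = ṁ_c·Cp_c·(T_c,out − T_c,in)
T_c,out = 19.1 + 1133.2/(7.39 × 4.18) = 55.784 °C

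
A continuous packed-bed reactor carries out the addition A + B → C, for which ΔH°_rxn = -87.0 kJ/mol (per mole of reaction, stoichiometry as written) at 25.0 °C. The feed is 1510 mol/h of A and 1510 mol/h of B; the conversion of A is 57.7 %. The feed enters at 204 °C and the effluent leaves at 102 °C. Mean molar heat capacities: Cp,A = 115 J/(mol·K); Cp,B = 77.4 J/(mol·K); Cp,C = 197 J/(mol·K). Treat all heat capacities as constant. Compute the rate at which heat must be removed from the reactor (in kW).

Extent of reaction ξ = 0.577 × 1510 = 871.27 mol/h
Reaction term: ξ·ΔH°_rxn = 871.27 × -87.0 = -75800 kJ/h
Sensible, feed 204→25 °C: -52004 kJ/h
Outlet flows (mol/h): A 638.73, B 638.73, C 871.27
Sensible, products 25→102 °C: 22679 kJ/h
Q = ΔH = -105130 kJ/h = -29.201 kW
Heat removed = 29.201 kW

Q_out = 29.2 kW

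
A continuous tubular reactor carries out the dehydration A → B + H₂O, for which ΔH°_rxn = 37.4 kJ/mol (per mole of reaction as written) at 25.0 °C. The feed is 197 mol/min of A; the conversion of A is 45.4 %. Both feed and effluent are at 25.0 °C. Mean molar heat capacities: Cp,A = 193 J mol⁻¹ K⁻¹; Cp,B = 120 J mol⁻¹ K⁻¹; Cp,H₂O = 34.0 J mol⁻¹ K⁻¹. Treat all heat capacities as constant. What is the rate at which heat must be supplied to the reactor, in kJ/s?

Extent of reaction ξ = 0.454 × 197 = 89.438 mol/min
Reaction term: ξ·ΔH°_rxn = 89.438 × 37.4 = 3345 kJ/min
Q = ΔH = 3345 kJ/min = 55.75 kW
Heat supplied = 55.75 kJ/s

Q_in = 55.7 kJ/s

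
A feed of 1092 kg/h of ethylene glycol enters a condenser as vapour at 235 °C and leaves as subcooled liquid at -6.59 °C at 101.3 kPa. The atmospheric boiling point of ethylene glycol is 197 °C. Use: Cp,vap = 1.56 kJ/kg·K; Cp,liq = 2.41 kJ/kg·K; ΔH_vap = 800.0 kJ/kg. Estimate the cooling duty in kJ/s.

vapour 235→197 °C: -59.28 kJ/kg
condensation at 197 °C: -800 kJ/kg
liquid 197→-6.59 °C: -490.65 kJ/kg
Δh = -59.28 + -800 + -490.65 = -1349.9 kJ/kg
Q = ṁ·Δh = 1092 kg/h × -1349.9 kJ/kg = -1.4741e+06 kJ/h
|Q| = 409.48 kW

Q_c = 409 kJ/s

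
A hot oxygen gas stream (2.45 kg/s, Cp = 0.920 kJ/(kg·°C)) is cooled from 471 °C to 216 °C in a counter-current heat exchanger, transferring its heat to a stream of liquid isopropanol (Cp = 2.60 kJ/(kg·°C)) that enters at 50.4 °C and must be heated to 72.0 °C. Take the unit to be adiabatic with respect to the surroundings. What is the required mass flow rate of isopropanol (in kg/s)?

Heat released by hot stream: Q = 2.45 × 0.920 × (471 − 216) = 574.77 kJ/s
Energy balance on cold side (adiabatic exchanger): Q = ṁ_c·Cp_c·(T_c,out − T_c,in)
ṁ_c = 574.77 / [2.60 × (72.0 − 50.4)] = 10.235 kg/s

ṁ_c = 10.2 kg/s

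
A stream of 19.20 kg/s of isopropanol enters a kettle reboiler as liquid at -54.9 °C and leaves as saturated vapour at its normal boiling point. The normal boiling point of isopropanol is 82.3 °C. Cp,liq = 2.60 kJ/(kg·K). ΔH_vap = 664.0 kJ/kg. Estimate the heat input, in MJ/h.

liquid -54.9→82.3 °C: 356.72 kJ/kg
vaporisation at 82.3 °C: 664 kJ/kg
Δh = 356.72 + 664 = 1020.7 kJ/kg
Q = ṁ·Δh = 19.20 kg/s × 1020.7 kJ/kg = 19598 kJ/s
|Q| = 19598 kW = 70552 MJ/h

Q = 70600 MJ/h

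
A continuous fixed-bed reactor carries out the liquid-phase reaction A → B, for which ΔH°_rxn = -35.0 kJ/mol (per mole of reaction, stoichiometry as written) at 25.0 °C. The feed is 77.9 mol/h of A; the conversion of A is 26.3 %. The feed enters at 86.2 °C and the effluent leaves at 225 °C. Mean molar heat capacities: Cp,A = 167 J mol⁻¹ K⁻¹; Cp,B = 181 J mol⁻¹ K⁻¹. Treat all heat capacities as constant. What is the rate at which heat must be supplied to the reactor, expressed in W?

Extent of reaction ξ = 0.263 × 77.9 = 20.488 mol/h
Reaction term: ξ·ΔH°_rxn = 20.488 × -35.0 = -717.07 kJ/h
Sensible, feed 86.2→25 °C: -796.17 kJ/h
Outlet flows (mol/h): A 57.412, B 20.488
Sensible, products 25→225 °C: 2659.2 kJ/h
Q = ΔH = 1146 kJ/h = 0.31833 kW
Heat supplied = 318.33 W

Q_in = 318 W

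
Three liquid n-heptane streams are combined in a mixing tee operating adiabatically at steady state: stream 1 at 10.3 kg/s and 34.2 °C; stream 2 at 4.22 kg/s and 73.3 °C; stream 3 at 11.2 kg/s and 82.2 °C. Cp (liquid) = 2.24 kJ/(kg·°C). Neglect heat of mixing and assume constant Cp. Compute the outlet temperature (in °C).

Energy balance with Q = 0: Σ ṁᵢCp,ᵢ(T_out − Tᵢ) = 0
Σ ṁᵢCp,ᵢTᵢ = 10.3×2.24×34.2 + 4.22×2.24×73.3 + 11.2×2.24×82.2 = 3544.2
Σ ṁᵢCp,ᵢ = 10.3×2.24 + 4.22×2.24 + 11.2×2.24 = 57.613
T_out = 3544.2 / 57.613 = 61.517 °C

T_out = 61.5 °C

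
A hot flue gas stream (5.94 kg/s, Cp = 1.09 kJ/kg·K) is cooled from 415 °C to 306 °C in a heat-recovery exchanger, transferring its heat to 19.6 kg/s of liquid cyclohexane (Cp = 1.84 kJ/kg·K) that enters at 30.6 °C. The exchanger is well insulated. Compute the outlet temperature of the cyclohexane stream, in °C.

Heat released by hot stream: Q = 5.94 × 1.09 × (415 − 306) = 705.73 kJ/s
Energy balance on cold side (adiabatic exchanger): Q = ṁ_c·Cp_c·(T_c,out − T_c,in)
T_c,out = 30.6 + 705.73/(19.6 × 1.84) = 50.169 °C

T_c,out = 50.2 °C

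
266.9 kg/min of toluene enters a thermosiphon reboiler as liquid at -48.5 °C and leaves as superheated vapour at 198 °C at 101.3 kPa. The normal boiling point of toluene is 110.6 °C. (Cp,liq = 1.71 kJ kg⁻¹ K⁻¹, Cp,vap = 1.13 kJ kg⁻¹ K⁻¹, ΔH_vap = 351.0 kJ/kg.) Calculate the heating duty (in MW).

liquid -48.5→110.6 °C: 272.06 kJ/kg
vaporisation at 110.6 °C: 351 kJ/kg
vapour 110.6→198 °C: 98.762 kJ/kg
Δh = 272.06 + 351 + 98.762 = 721.82 kJ/kg
Q = ṁ·Δh = 266.9 kg/min × 721.82 kJ/kg = 192650 kJ/min
|Q| = 3210.9 kW = 3.2109 MW

Q = 3.21 MW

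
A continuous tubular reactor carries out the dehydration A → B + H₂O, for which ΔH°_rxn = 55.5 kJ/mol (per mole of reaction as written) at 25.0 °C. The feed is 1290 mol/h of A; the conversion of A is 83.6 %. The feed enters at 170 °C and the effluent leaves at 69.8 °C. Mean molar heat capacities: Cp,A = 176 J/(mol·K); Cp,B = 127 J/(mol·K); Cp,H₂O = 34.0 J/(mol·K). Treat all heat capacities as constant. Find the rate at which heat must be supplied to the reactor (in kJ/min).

Q_in = 606 kJ/min

Extent of reaction ξ = 0.836 × 1290 = 1078.4 mol/h
Reaction term: ξ·ΔH°_rxn = 1078.4 × 55.5 = 59853 kJ/h
Sensible, feed 170→25 °C: -32921 kJ/h
Outlet flows (mol/h): A 211.56, B 1078.4, H₂O 1078.4
Sensible, products 25→69.8 °C: 9446.7 kJ/h
Q = ΔH = 36379 kJ/h = 10.105 kW
Heat supplied = 606.32 kJ/min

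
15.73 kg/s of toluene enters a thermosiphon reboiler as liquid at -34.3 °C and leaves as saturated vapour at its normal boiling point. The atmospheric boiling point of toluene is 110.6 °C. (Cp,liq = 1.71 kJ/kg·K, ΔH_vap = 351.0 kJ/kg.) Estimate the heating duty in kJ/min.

liquid -34.3→110.6 °C: 247.78 kJ/kg
vaporisation at 110.6 °C: 351 kJ/kg
Δh = 247.78 + 351 = 598.78 kJ/kg
Q = ṁ·Δh = 15.73 kg/s × 598.78 kJ/kg = 9418.8 kJ/s
|Q| = 9418.8 kW = 565130 kJ/min

Q = 565000 kJ/min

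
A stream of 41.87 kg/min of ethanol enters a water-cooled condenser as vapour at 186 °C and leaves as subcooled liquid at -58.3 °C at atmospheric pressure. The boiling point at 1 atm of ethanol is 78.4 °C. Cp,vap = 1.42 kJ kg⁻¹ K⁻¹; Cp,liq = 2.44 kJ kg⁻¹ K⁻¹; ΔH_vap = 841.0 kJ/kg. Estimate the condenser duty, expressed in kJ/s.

vapour 186→78.4 °C: -152.79 kJ/kg
condensation at 78.4 °C: -841 kJ/kg
liquid 78.4→-58.3 °C: -333.55 kJ/kg
Δh = -152.79 + -841 + -333.55 = -1327.3 kJ/kg
Q = ṁ·Δh = 41.87 kg/min × -1327.3 kJ/kg = -55576 kJ/min
|Q| = 926.26 kW

Q_c = 926 kJ/s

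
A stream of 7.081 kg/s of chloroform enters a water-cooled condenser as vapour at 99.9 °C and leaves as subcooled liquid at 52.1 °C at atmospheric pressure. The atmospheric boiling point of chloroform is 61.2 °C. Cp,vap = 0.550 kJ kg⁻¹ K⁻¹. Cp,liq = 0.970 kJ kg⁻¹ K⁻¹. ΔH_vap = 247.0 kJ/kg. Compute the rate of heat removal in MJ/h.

Q_c = 7060 MJ/h

vapour 99.9→61.2 °C: -21.285 kJ/kg
condensation at 61.2 °C: -247 kJ/kg
liquid 61.2→52.1 °C: -8.827 kJ/kg
Δh = -21.285 + -247 + -8.827 = -277.11 kJ/kg
Q = ṁ·Δh = 7.081 kg/s × -277.11 kJ/kg = -1962.2 kJ/s
|Q| = 1962.2 kW = 7064 MJ/h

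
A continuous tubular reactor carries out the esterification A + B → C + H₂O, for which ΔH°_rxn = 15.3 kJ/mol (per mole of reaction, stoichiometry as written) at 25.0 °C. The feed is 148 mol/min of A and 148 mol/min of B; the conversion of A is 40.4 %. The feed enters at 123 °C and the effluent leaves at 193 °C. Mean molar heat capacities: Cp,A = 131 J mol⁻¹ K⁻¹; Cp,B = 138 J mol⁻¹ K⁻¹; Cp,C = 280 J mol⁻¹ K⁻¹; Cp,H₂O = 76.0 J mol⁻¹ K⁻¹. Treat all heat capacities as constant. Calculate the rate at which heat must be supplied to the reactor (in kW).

Q_in = 76.3 kW

Extent of reaction ξ = 0.404 × 148 = 59.792 mol/min
Reaction term: ξ·ΔH°_rxn = 59.792 × 15.3 = 914.82 kJ/min
Sensible, feed 123→25 °C: -3901.6 kJ/min
Outlet flows (mol/min): A 88.208, B 88.208, C 59.792, H₂O 59.792
Sensible, products 25→193 °C: 7562.3 kJ/min
Q = ΔH = 4575.6 kJ/min = 76.26 kW
Heat supplied = 76.26 kW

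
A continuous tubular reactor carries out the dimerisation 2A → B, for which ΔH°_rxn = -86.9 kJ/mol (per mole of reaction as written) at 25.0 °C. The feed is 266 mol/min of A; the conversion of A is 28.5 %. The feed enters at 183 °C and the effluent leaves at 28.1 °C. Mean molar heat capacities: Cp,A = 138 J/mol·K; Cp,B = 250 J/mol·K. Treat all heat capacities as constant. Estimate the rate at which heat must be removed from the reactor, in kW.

Extent of reaction ξ = 0.285 × 266 / 2 = 37.905 mol/min
Reaction term: ξ·ΔH°_rxn = 37.905 × -86.9 = -3293.9 kJ/min
Sensible, feed 183→25 °C: -5799.9 kJ/min
Outlet flows (mol/min): A 190.19, B 37.905
Sensible, products 25→28.1 °C: 110.74 kJ/min
Q = ΔH = -8983.1 kJ/min = -149.72 kW
Heat removed = 149.72 kW

Q_out = 150 kW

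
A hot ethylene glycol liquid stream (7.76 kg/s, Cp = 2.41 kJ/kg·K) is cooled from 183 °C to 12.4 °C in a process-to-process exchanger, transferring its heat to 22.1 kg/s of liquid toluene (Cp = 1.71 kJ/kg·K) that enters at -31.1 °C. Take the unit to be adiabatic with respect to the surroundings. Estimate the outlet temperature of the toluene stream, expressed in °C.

Heat released by hot stream: Q = 7.76 × 2.41 × (183 − 12.4) = 3190.5 kJ/s
Energy balance on cold side (adiabatic exchanger): Q = ṁ_c·Cp_c·(T_c,out − T_c,in)
T_c,out = -31.1 + 3190.5/(22.1 × 1.71) = 53.325 °C

T_c,out = 53.3 °C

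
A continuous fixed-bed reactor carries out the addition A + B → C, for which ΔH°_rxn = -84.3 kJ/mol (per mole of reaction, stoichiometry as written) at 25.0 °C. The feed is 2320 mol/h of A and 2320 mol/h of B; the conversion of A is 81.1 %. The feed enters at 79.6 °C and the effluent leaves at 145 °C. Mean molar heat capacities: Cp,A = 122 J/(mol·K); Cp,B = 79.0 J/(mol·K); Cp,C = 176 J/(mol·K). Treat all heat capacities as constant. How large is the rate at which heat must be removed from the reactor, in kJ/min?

Extent of reaction ξ = 0.811 × 2320 = 1881.5 mol/h
Reaction term: ξ·ΔH°_rxn = 1881.5 × -84.3 = -158610 kJ/h
Sensible, feed 79.6→25 °C: -25461 kJ/h
Outlet flows (mol/h): A 438.48, B 438.48, C 1881.5
Sensible, products 25→145 °C: 50314 kJ/h
Q = ΔH = -133760 kJ/h = -37.155 kW
Heat removed = 2229.3 kJ/min

Q_out = 2230 kJ/min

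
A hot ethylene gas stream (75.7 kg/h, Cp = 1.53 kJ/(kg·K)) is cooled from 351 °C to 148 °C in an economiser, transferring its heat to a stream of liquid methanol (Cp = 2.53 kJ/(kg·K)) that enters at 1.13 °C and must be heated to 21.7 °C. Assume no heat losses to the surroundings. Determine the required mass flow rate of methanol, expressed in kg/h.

Heat released by hot stream: Q = 75.7 × 1.53 × (351 − 148) = 23512 kJ/h
Energy balance on cold side (adiabatic exchanger): Q = ṁ_c·Cp_c·(T_c,out − T_c,in)
ṁ_c = 23512 / [2.53 × (21.7 − 1.13)] = 451.78 kg/h

ṁ_c = 452 kg/h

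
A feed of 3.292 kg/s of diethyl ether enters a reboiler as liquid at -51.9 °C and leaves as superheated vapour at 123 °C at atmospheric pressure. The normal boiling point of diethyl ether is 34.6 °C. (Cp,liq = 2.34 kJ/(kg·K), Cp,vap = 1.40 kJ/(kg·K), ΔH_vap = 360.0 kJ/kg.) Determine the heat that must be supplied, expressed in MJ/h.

Q = 8130 MJ/h

liquid -51.9→34.6 °C: 202.41 kJ/kg
vaporisation at 34.6 °C: 360 kJ/kg
vapour 34.6→123 °C: 123.76 kJ/kg
Δh = 202.41 + 360 + 123.76 = 686.17 kJ/kg
Q = ṁ·Δh = 3.292 kg/s × 686.17 kJ/kg = 2258.9 kJ/s
|Q| = 2258.9 kW = 8131.9 MJ/h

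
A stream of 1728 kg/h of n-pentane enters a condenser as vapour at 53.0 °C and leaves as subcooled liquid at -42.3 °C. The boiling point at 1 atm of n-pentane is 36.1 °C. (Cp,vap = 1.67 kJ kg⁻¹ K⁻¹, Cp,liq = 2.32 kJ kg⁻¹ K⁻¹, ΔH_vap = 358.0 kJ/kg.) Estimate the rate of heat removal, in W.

Q_c = 273000 W

vapour 53.0→36.1 °C: -28.223 kJ/kg
condensation at 36.1 °C: -358 kJ/kg
liquid 36.1→-42.3 °C: -181.89 kJ/kg
Δh = -28.223 + -358 + -181.89 = -568.11 kJ/kg
Q = ṁ·Δh = 1728 kg/h × -568.11 kJ/kg = -981700 kJ/h
|Q| = 272.69 kW = 272690 W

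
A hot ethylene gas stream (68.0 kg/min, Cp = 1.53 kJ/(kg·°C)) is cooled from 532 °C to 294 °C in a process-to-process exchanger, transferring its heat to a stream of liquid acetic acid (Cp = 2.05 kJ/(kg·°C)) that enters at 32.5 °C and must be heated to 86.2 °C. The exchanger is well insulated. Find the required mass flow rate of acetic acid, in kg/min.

ṁ_c = 225 kg/min

Heat released by hot stream: Q = 68.0 × 1.53 × (532 − 294) = 24762 kJ/min
Energy balance on cold side (adiabatic exchanger): Q = ṁ_c·Cp_c·(T_c,out − T_c,in)
ṁ_c = 24762 / [2.05 × (86.2 − 32.5)] = 224.93 kg/min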